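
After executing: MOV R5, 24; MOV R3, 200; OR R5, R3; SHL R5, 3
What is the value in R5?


Register state trace:
  MOV R5, 24  → R5 = 24 (0b00011000)
  MOV R3, 200  → R3 = 200 (0b11001000)
  OR R5, R3  → R5 = 24 OR 200 = 216 (0b11011000)
  SHL R5, 3  → R5 = 216 << 3 = 1728
Final: R5 = 1728

1728


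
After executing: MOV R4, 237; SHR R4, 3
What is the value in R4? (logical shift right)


Register state trace:
  MOV R4, 237  → R4 = 237
  SHR R4, 3  → R4 = 237 >> 3 = 237 // 2^3 = 29
Final: R4 = 29

29


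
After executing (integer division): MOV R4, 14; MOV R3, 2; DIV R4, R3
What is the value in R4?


Register state trace:
  MOV R4, 14  → R4 = 14
  MOV R3, 2  → R3 = 2
  DIV R4, R3  → R4 = 14 // 2 = 7
Final: R4 = 7

7


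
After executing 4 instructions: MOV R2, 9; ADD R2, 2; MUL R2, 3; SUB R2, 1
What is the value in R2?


Register state trace:
  MOV R2, 9  → R2 = 9
  ADD R2, 2  → R2 = 9 + 2 = 11
  MUL R2, 3  → R2 = 11 * 3 = 33
  SUB R2, 1  → R2 = 33 - 1 = 32
Final: R2 = 32

32


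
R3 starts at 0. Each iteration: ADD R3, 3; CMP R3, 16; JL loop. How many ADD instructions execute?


Loop trace (R3 starts at 0, target 16, step 3):
  ADD #1: R3 = 0 + 3 = 3  → 3 < 16, loop
  ADD #2: R3 = 3 + 3 = 6  → 6 < 16, loop
  ADD #3: R3 = 6 + 3 = 9  → 9 < 16, loop
  ADD #4: R3 = 9 + 3 = 12  → 12 < 16, loop
  ADD #5: R3 = 12 + 3 = 15  → 15 < 16, loop
  ADD #6: R3 = 15 + 3 = 18  → 18 >= 16, exit
Total ADD instructions: 6

6


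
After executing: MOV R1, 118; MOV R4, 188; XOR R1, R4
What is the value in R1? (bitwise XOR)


Register state trace:
  MOV R1, 118  → R1 = 118 (0b01110110)
  MOV R4, 188  → R4 = 188 (0b10111100)
  XOR R1, R4  → R1 = 118 XOR 188 = 202 (0b11001010)
Final: R1 = 202

202


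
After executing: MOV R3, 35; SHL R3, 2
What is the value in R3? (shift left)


Register state trace:
  MOV R3, 35  → R3 = 35
  SHL R3, 2  → R3 = 35 << 2 = 35 * 2^2 = 140
Final: R3 = 140

140


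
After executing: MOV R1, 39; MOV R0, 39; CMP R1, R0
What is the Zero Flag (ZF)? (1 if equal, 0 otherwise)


Register state trace:
  MOV R1, 39  → R1 = 39
  MOV R0, 39  → R0 = 39
  CMP R1, R0  → computes 39 - 39 = 0
  Result is zero, so values are equal
ZF = 1

1


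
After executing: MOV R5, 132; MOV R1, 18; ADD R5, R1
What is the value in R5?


Register state trace:
  MOV R5, 132  → R5 = 132
  MOV R1, 18  → R1 = 18
  ADD R5, R1  → R5 = 132 + 18 = 150
Final: R5 = 150

150


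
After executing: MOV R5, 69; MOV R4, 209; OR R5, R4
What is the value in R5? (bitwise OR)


Register state trace:
  MOV R5, 69  → R5 = 69 (0b01000101)
  MOV R4, 209  → R4 = 209 (0b11010001)
  OR R5, R4   → R5 = 69 OR 209 = 213 (0b11010101)
Final: R5 = 213

213


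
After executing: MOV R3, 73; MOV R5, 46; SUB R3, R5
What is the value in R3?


Register state trace:
  MOV R3, 73  → R3 = 73
  MOV R5, 46  → R5 = 46
  SUB R3, R5  → R3 = 73 - 46 = 27
Final: R3 = 27

27


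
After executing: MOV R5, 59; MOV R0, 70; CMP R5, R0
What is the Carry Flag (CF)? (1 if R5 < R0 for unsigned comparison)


Register state trace:
  MOV R5, 59  → R5 = 59
  MOV R0, 70  → R0 = 70
  CMP R5, R0  → unsigned 59 - 70: borrow occurs
  59 < 70, so CF = 1
CF = 1

1


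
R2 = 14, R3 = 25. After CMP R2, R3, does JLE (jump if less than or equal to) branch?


Trace:
  R2 = 14, R3 = 25
  CMP R2, R3  → compares 14 vs 25
  JLE checks: is 14 less than or equal to 25?
  14 < 25, so condition is true
Branch taken: Yes

Yes


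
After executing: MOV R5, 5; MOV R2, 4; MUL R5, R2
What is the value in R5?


Register state trace:
  MOV R5, 5  → R5 = 5
  MOV R2, 4  → R2 = 4
  MUL R5, R2  → R5 = 5 * 4 = 20
Final: R5 = 20

20


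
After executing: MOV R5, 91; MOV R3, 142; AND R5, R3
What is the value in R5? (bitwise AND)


Register state trace:
  MOV R5, 91  → R5 = 91 (0b01011011)
  MOV R3, 142  → R3 = 142 (0b10001110)
  AND R5, R3  → R5 = 91 AND 142 = 10 (0b00001010)
Final: R5 = 10

10


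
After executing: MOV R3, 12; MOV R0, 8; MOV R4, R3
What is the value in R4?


Register state trace:
  MOV R3, 12  → R3 = 12
  MOV R0, 8  → R0 = 8
  MOV R4, R3  → R4 = 12
Final: R4 = 12

12


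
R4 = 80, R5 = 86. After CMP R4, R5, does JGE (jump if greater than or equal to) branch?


Trace:
  R4 = 80, R5 = 86
  CMP R4, R5  → compares 80 vs 86
  JGE checks: is 80 greater than or equal to 86?
  80 < 86, so condition is false
Branch taken: No

No


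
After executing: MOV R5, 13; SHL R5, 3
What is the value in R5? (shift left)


Register state trace:
  MOV R5, 13  → R5 = 13
  SHL R5, 3  → R5 = 13 << 3 = 13 * 2^3 = 104
Final: R5 = 104

104


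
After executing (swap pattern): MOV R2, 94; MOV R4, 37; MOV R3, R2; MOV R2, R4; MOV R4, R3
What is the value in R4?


Register state trace (swap pattern):
  MOV R2, 94  → R2 = 94
  MOV R4, 37  → R4 = 37
  MOV R3, R2  → R3 = 94  (save R2)
  MOV R2, R4  → R2 = 37  (R2 gets R4's value)
  MOV R4, R3  → R4 = 94  (R4 gets saved value)
Final: R4 = 94

94


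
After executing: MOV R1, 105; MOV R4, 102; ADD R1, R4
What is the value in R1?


Register state trace:
  MOV R1, 105  → R1 = 105
  MOV R4, 102  → R4 = 102
  ADD R1, R4  → R1 = 105 + 102 = 207
Final: R1 = 207

207


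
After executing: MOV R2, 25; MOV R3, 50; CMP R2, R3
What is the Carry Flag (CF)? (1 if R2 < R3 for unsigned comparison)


Register state trace:
  MOV R2, 25  → R2 = 25
  MOV R3, 50  → R3 = 50
  CMP R2, R3  → unsigned 25 - 50: borrow occurs
  25 < 50, so CF = 1
CF = 1

1


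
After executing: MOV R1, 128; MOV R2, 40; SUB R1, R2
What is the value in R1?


Register state trace:
  MOV R1, 128  → R1 = 128
  MOV R2, 40  → R2 = 40
  SUB R1, R2  → R1 = 128 - 40 = 88
Final: R1 = 88

88


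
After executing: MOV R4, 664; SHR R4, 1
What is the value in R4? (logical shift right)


Register state trace:
  MOV R4, 664  → R4 = 664
  SHR R4, 1  → R4 = 664 >> 1 = 664 // 2^1 = 332
Final: R4 = 332

332


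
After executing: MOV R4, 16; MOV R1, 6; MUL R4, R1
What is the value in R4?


Register state trace:
  MOV R4, 16  → R4 = 16
  MOV R1, 6  → R1 = 6
  MUL R4, R1  → R4 = 16 * 6 = 96
Final: R4 = 96

96


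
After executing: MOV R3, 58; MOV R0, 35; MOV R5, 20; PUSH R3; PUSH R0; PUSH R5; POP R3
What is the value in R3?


Stack trace (top is rightmost):
  MOV R3, 58  → R3 = 58
  MOV R0, 35  → R0 = 35
  MOV R5, 20  → R5 = 20
  PUSH R3  → stack: [58]
  PUSH R0  → stack: [58, 35]
  PUSH R5  → stack: [58, 35, 20]
  POP R3  → R3 = 20, stack: [58, 35]
Final: R3 = 20

20


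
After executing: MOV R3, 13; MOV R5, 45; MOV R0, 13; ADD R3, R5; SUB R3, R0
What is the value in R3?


Register state trace:
  MOV R3, 13  → R3 = 13
  MOV R5, 45  → R5 = 45
  MOV R0, 13  → R0 = 13
  ADD R3, R5  → R3 = 13 + 45 = 58
  SUB R3, R0  → R3 = 58 - 13 = 45
Final: R3 = 45

45


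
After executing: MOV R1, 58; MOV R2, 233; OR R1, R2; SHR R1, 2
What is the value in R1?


Register state trace:
  MOV R1, 58  → R1 = 58 (0b00111010)
  MOV R2, 233  → R2 = 233 (0b11101001)
  OR R1, R2  → R1 = 58 OR 233 = 251 (0b11111011)
  SHR R1, 2  → R1 = 251 >> 2 = 62
Final: R1 = 62

62


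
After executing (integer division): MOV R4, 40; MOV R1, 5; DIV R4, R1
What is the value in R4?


Register state trace:
  MOV R4, 40  → R4 = 40
  MOV R1, 5  → R1 = 5
  DIV R4, R1  → R4 = 40 // 5 = 8
Final: R4 = 8

8


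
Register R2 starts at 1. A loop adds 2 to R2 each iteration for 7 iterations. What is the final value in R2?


Starting value: R2 = 1
  Iter 1: R2 = 1 + 2 = 3
  Iter 2: R2 = 3 + 2 = 5
  Iter 3: R2 = 5 + 2 = 7
  Iter 4: R2 = 7 + 2 = 9
  Iter 5: R2 = 9 + 2 = 11
  Iter 6: R2 = 11 + 2 = 13
  Iter 7: R2 = 13 + 2 = 15
Final: R2 = 15

15


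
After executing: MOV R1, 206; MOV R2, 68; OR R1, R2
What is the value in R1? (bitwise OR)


Register state trace:
  MOV R1, 206  → R1 = 206 (0b11001110)
  MOV R2, 68  → R2 = 68 (0b01000100)
  OR R1, R2   → R1 = 206 OR 68 = 206 (0b11001110)
Final: R1 = 206

206


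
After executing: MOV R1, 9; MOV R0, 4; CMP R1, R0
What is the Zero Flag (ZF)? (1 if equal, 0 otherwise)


Register state trace:
  MOV R1, 9  → R1 = 9
  MOV R0, 4  → R0 = 4
  CMP R1, R0  → computes 9 - 4 = 5
  Result is nonzero, so values are not equal
ZF = 0

0


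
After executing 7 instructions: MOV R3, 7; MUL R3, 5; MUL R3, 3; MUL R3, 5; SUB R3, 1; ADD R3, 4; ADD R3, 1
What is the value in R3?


Register state trace:
  MOV R3, 7  → R3 = 7
  MUL R3, 5  → R3 = 7 * 5 = 35
  MUL R3, 3  → R3 = 35 * 3 = 105
  MUL R3, 5  → R3 = 105 * 5 = 525
  SUB R3, 1  → R3 = 525 - 1 = 524
  ADD R3, 4  → R3 = 524 + 4 = 528
  ADD R3, 1  → R3 = 528 + 1 = 529
Final: R3 = 529

529


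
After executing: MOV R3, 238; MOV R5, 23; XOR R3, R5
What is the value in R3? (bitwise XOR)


Register state trace:
  MOV R3, 238  → R3 = 238 (0b11101110)
  MOV R5, 23  → R5 = 23 (0b00010111)
  XOR R3, R5  → R3 = 238 XOR 23 = 249 (0b11111001)
Final: R3 = 249

249


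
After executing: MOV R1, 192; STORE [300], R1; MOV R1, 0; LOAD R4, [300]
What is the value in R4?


Register and memory trace:
  MOV R1, 192  → R1 = 192
  STORE [300], R1  → mem[300] = 192
  MOV R1, 0  → R1 = 0
  LOAD R4, [300]  → R4 = mem[300] = 192
Final: R4 = 192

192


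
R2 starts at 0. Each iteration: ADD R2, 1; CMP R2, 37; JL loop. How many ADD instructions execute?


Loop trace (R2 starts at 0, target 37, step 1):
  ADD #1: R2 = 0 + 1 = 1  → 1 < 37, loop
  ADD #2: R2 = 1 + 1 = 2  → 2 < 37, loop
  ADD #3: R2 = 2 + 1 = 3  → 3 < 37, loop
  ADD #4: R2 = 3 + 1 = 4  → 4 < 37, loop
  ADD #5: R2 = 4 + 1 = 5  → 5 < 37, loop
  ADD #6: R2 = 5 + 1 = 6  → 6 < 37, loop
  ADD #7: R2 = 6 + 1 = 7  → 7 < 37, loop
  ADD #8: R2 = 7 + 1 = 8  → 8 < 37, loop
  ADD #9: R2 = 8 + 1 = 9  → 9 < 37, loop
  ADD #10: R2 = 9 + 1 = 10  → 10 < 37, loop
  ADD #11: R2 = 10 + 1 = 11  → 11 < 37, loop
  ADD #12: R2 = 11 + 1 = 12  → 12 < 37, loop
  ADD #13: R2 = 12 + 1 = 13  → 13 < 37, loop
  ADD #14: R2 = 13 + 1 = 14  → 14 < 37, loop
  ADD #15: R2 = 14 + 1 = 15  → 15 < 37, loop
  ADD #16: R2 = 15 + 1 = 16  → 16 < 37, loop
  ADD #17: R2 = 16 + 1 = 17  → 17 < 37, loop
  ADD #18: R2 = 17 + 1 = 18  → 18 < 37, loop
  ADD #19: R2 = 18 + 1 = 19  → 19 < 37, loop
  ADD #20: R2 = 19 + 1 = 20  → 20 < 37, loop
  ADD #21: R2 = 20 + 1 = 21  → 21 < 37, loop
  ADD #22: R2 = 21 + 1 = 22  → 22 < 37, loop
  ADD #23: R2 = 22 + 1 = 23  → 23 < 37, loop
  ADD #24: R2 = 23 + 1 = 24  → 24 < 37, loop
  ADD #25: R2 = 24 + 1 = 25  → 25 < 37, loop
  ADD #26: R2 = 25 + 1 = 26  → 26 < 37, loop
  ADD #27: R2 = 26 + 1 = 27  → 27 < 37, loop
  ADD #28: R2 = 27 + 1 = 28  → 28 < 37, loop
  ADD #29: R2 = 28 + 1 = 29  → 29 < 37, loop
  ADD #30: R2 = 29 + 1 = 30  → 30 < 37, loop
  ADD #31: R2 = 30 + 1 = 31  → 31 < 37, loop
  ADD #32: R2 = 31 + 1 = 32  → 32 < 37, loop
  ADD #33: R2 = 32 + 1 = 33  → 33 < 37, loop
  ADD #34: R2 = 33 + 1 = 34  → 34 < 37, loop
  ADD #35: R2 = 34 + 1 = 35  → 35 < 37, loop
  ADD #36: R2 = 35 + 1 = 36  → 36 < 37, loop
  ADD #37: R2 = 36 + 1 = 37  → 37 >= 37, exit
Total ADD instructions: 37

37


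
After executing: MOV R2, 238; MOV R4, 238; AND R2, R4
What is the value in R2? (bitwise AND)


Register state trace:
  MOV R2, 238  → R2 = 238 (0b11101110)
  MOV R4, 238  → R4 = 238 (0b11101110)
  AND R2, R4  → R2 = 238 AND 238 = 238 (0b11101110)
Final: R2 = 238

238


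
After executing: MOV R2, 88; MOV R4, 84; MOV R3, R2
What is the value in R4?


Register state trace:
  MOV R2, 88  → R2 = 88
  MOV R4, 84  → R4 = 84
  MOV R3, R2  → R3 = 88
Final: R4 = 84

84


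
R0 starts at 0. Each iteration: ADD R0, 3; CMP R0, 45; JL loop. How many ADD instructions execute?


Loop trace (R0 starts at 0, target 45, step 3):
  ADD #1: R0 = 0 + 3 = 3  → 3 < 45, loop
  ADD #2: R0 = 3 + 3 = 6  → 6 < 45, loop
  ADD #3: R0 = 6 + 3 = 9  → 9 < 45, loop
  ADD #4: R0 = 9 + 3 = 12  → 12 < 45, loop
  ADD #5: R0 = 12 + 3 = 15  → 15 < 45, loop
  ADD #6: R0 = 15 + 3 = 18  → 18 < 45, loop
  ADD #7: R0 = 18 + 3 = 21  → 21 < 45, loop
  ADD #8: R0 = 21 + 3 = 24  → 24 < 45, loop
  ADD #9: R0 = 24 + 3 = 27  → 27 < 45, loop
  ADD #10: R0 = 27 + 3 = 30  → 30 < 45, loop
  ADD #11: R0 = 30 + 3 = 33  → 33 < 45, loop
  ADD #12: R0 = 33 + 3 = 36  → 36 < 45, loop
  ADD #13: R0 = 36 + 3 = 39  → 39 < 45, loop
  ADD #14: R0 = 39 + 3 = 42  → 42 < 45, loop
  ADD #15: R0 = 42 + 3 = 45  → 45 >= 45, exit
Total ADD instructions: 15

15


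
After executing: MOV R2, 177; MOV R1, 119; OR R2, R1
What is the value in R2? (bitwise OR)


Register state trace:
  MOV R2, 177  → R2 = 177 (0b10110001)
  MOV R1, 119  → R1 = 119 (0b01110111)
  OR R2, R1   → R2 = 177 OR 119 = 247 (0b11110111)
Final: R2 = 247

247


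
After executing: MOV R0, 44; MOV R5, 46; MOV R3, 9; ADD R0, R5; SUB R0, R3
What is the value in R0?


Register state trace:
  MOV R0, 44  → R0 = 44
  MOV R5, 46  → R5 = 46
  MOV R3, 9  → R3 = 9
  ADD R0, R5  → R0 = 44 + 46 = 90
  SUB R0, R3  → R0 = 90 - 9 = 81
Final: R0 = 81

81


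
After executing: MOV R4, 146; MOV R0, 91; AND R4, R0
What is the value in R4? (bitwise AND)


Register state trace:
  MOV R4, 146  → R4 = 146 (0b10010010)
  MOV R0, 91  → R0 = 91 (0b01011011)
  AND R4, R0  → R4 = 146 AND 91 = 18 (0b00010010)
Final: R4 = 18

18


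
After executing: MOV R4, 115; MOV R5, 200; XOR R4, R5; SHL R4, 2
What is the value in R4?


Register state trace:
  MOV R4, 115  → R4 = 115 (0b01110011)
  MOV R5, 200  → R5 = 200 (0b11001000)
  XOR R4, R5  → R4 = 115 XOR 200 = 187 (0b10111011)
  SHL R4, 2  → R4 = 187 << 2 = 748
Final: R4 = 748

748


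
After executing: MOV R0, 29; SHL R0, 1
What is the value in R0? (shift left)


Register state trace:
  MOV R0, 29  → R0 = 29
  SHL R0, 1  → R0 = 29 << 1 = 29 * 2^1 = 58
Final: R0 = 58

58


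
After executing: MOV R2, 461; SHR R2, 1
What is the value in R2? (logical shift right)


Register state trace:
  MOV R2, 461  → R2 = 461
  SHR R2, 1  → R2 = 461 >> 1 = 461 // 2^1 = 230
Final: R2 = 230

230


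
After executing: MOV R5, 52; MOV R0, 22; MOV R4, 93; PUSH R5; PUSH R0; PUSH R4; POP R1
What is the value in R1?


Stack trace (top is rightmost):
  MOV R5, 52  → R5 = 52
  MOV R0, 22  → R0 = 22
  MOV R4, 93  → R4 = 93
  PUSH R5  → stack: [52]
  PUSH R0  → stack: [52, 22]
  PUSH R4  → stack: [52, 22, 93]
  POP R1  → R1 = 93, stack: [52, 22]
Final: R1 = 93

93


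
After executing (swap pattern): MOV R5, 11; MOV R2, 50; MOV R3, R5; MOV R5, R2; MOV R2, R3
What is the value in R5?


Register state trace (swap pattern):
  MOV R5, 11  → R5 = 11
  MOV R2, 50  → R2 = 50
  MOV R3, R5  → R3 = 11  (save R5)
  MOV R5, R2  → R5 = 50  (R5 gets R2's value)
  MOV R2, R3  → R2 = 11  (R2 gets saved value)
Final: R5 = 50

50


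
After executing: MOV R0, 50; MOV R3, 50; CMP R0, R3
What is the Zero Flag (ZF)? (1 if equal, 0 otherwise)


Register state trace:
  MOV R0, 50  → R0 = 50
  MOV R3, 50  → R3 = 50
  CMP R0, R3  → computes 50 - 50 = 0
  Result is zero, so values are equal
ZF = 1

1


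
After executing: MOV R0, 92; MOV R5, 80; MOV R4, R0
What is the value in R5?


Register state trace:
  MOV R0, 92  → R0 = 92
  MOV R5, 80  → R5 = 80
  MOV R4, R0  → R4 = 92
Final: R5 = 80

80


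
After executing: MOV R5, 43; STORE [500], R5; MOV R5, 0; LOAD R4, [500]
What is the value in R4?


Register and memory trace:
  MOV R5, 43  → R5 = 43
  STORE [500], R5  → mem[500] = 43
  MOV R5, 0  → R5 = 0
  LOAD R4, [500]  → R4 = mem[500] = 43
Final: R4 = 43

43


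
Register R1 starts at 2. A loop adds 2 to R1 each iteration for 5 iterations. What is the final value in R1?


Starting value: R1 = 2
  Iter 1: R1 = 2 + 2 = 4
  Iter 2: R1 = 4 + 2 = 6
  Iter 3: R1 = 6 + 2 = 8
  Iter 4: R1 = 8 + 2 = 10
  Iter 5: R1 = 10 + 2 = 12
Final: R1 = 12

12


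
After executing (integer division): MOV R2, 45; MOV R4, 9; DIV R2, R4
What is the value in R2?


Register state trace:
  MOV R2, 45  → R2 = 45
  MOV R4, 9  → R4 = 9
  DIV R2, R4  → R2 = 45 // 9 = 5
Final: R2 = 5

5


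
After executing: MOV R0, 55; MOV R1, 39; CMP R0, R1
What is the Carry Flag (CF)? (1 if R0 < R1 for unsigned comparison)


Register state trace:
  MOV R0, 55  → R0 = 55
  MOV R1, 39  → R1 = 39
  CMP R0, R1  → unsigned 55 - 39: no borrow
  55 >= 39, so CF = 0
CF = 0

0


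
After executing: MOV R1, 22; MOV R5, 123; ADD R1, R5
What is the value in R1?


Register state trace:
  MOV R1, 22  → R1 = 22
  MOV R5, 123  → R5 = 123
  ADD R1, R5  → R1 = 22 + 123 = 145
Final: R1 = 145

145


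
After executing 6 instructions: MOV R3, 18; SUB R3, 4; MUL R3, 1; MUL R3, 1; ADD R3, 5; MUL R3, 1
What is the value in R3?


Register state trace:
  MOV R3, 18  → R3 = 18
  SUB R3, 4  → R3 = 18 - 4 = 14
  MUL R3, 1  → R3 = 14 * 1 = 14
  MUL R3, 1  → R3 = 14 * 1 = 14
  ADD R3, 5  → R3 = 14 + 5 = 19
  MUL R3, 1  → R3 = 19 * 1 = 19
Final: R3 = 19

19


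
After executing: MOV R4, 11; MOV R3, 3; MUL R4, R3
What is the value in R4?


Register state trace:
  MOV R4, 11  → R4 = 11
  MOV R3, 3  → R3 = 3
  MUL R4, R3  → R4 = 11 * 3 = 33
Final: R4 = 33

33


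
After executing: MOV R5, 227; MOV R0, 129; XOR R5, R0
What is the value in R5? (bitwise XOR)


Register state trace:
  MOV R5, 227  → R5 = 227 (0b11100011)
  MOV R0, 129  → R0 = 129 (0b10000001)
  XOR R5, R0  → R5 = 227 XOR 129 = 98 (0b01100010)
Final: R5 = 98

98


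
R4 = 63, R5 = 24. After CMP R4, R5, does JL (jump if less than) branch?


Trace:
  R4 = 63, R5 = 24
  CMP R4, R5  → compares 63 vs 24
  JL checks: is 63 less than 24?
  63 > 24, so condition is false
Branch taken: No

No


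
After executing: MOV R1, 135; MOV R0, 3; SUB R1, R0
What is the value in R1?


Register state trace:
  MOV R1, 135  → R1 = 135
  MOV R0, 3  → R0 = 3
  SUB R1, R0  → R1 = 135 - 3 = 132
Final: R1 = 132

132


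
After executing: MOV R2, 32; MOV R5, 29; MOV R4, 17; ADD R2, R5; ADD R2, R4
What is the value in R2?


Register state trace:
  MOV R2, 32  → R2 = 32
  MOV R5, 29  → R5 = 29
  MOV R4, 17  → R4 = 17
  ADD R2, R5  → R2 = 32 + 29 = 61
  ADD R2, R4  → R2 = 61 + 17 = 78
Final: R2 = 78

78


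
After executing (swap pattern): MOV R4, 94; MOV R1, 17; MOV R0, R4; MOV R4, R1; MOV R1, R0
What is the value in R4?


Register state trace (swap pattern):
  MOV R4, 94  → R4 = 94
  MOV R1, 17  → R1 = 17
  MOV R0, R4  → R0 = 94  (save R4)
  MOV R4, R1  → R4 = 17  (R4 gets R1's value)
  MOV R1, R0  → R1 = 94  (R1 gets saved value)
Final: R4 = 17

17


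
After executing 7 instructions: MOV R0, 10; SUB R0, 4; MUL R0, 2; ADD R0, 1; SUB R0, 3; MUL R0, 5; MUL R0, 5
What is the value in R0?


Register state trace:
  MOV R0, 10  → R0 = 10
  SUB R0, 4  → R0 = 10 - 4 = 6
  MUL R0, 2  → R0 = 6 * 2 = 12
  ADD R0, 1  → R0 = 12 + 1 = 13
  SUB R0, 3  → R0 = 13 - 3 = 10
  MUL R0, 5  → R0 = 10 * 5 = 50
  MUL R0, 5  → R0 = 50 * 5 = 250
Final: R0 = 250

250


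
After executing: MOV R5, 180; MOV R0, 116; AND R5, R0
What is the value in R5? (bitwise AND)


Register state trace:
  MOV R5, 180  → R5 = 180 (0b10110100)
  MOV R0, 116  → R0 = 116 (0b01110100)
  AND R5, R0  → R5 = 180 AND 116 = 52 (0b00110100)
Final: R5 = 52

52


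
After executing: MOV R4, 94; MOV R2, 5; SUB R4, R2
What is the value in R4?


Register state trace:
  MOV R4, 94  → R4 = 94
  MOV R2, 5  → R2 = 5
  SUB R4, R2  → R4 = 94 - 5 = 89
Final: R4 = 89

89


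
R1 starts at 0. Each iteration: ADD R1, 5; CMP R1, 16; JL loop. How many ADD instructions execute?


Loop trace (R1 starts at 0, target 16, step 5):
  ADD #1: R1 = 0 + 5 = 5  → 5 < 16, loop
  ADD #2: R1 = 5 + 5 = 10  → 10 < 16, loop
  ADD #3: R1 = 10 + 5 = 15  → 15 < 16, loop
  ADD #4: R1 = 15 + 5 = 20  → 20 >= 16, exit
Total ADD instructions: 4

4


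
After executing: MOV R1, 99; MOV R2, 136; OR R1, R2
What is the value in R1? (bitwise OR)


Register state trace:
  MOV R1, 99  → R1 = 99 (0b01100011)
  MOV R2, 136  → R2 = 136 (0b10001000)
  OR R1, R2   → R1 = 99 OR 136 = 235 (0b11101011)
Final: R1 = 235

235


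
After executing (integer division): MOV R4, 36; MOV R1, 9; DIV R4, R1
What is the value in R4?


Register state trace:
  MOV R4, 36  → R4 = 36
  MOV R1, 9  → R1 = 9
  DIV R4, R1  → R4 = 36 // 9 = 4
Final: R4 = 4

4


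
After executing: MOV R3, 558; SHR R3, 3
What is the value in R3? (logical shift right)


Register state trace:
  MOV R3, 558  → R3 = 558
  SHR R3, 3  → R3 = 558 >> 3 = 558 // 2^3 = 69
Final: R3 = 69

69


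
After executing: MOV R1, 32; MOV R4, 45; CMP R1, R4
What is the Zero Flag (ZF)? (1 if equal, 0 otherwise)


Register state trace:
  MOV R1, 32  → R1 = 32
  MOV R4, 45  → R4 = 45
  CMP R1, R4  → computes 32 - 45 = -13
  Result is nonzero, so values are not equal
ZF = 0

0


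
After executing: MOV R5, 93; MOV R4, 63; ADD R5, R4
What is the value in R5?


Register state trace:
  MOV R5, 93  → R5 = 93
  MOV R4, 63  → R4 = 63
  ADD R5, R4  → R5 = 93 + 63 = 156
Final: R5 = 156

156


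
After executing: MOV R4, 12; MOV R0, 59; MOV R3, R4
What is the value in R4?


Register state trace:
  MOV R4, 12  → R4 = 12
  MOV R0, 59  → R0 = 59
  MOV R3, R4  → R3 = 12
Final: R4 = 12

12


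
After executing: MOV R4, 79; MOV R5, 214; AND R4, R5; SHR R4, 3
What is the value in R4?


Register state trace:
  MOV R4, 79  → R4 = 79 (0b01001111)
  MOV R5, 214  → R5 = 214 (0b11010110)
  AND R4, R5  → R4 = 79 AND 214 = 70 (0b01000110)
  SHR R4, 3  → R4 = 70 >> 3 = 8
Final: R4 = 8

8


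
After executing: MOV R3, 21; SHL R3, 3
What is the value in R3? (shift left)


Register state trace:
  MOV R3, 21  → R3 = 21
  SHL R3, 3  → R3 = 21 << 3 = 21 * 2^3 = 168
Final: R3 = 168

168


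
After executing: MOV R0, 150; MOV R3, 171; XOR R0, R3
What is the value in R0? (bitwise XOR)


Register state trace:
  MOV R0, 150  → R0 = 150 (0b10010110)
  MOV R3, 171  → R3 = 171 (0b10101011)
  XOR R0, R3  → R0 = 150 XOR 171 = 61 (0b00111101)
Final: R0 = 61

61


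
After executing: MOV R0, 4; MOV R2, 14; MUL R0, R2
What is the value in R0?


Register state trace:
  MOV R0, 4  → R0 = 4
  MOV R2, 14  → R2 = 14
  MUL R0, R2  → R0 = 4 * 14 = 56
Final: R0 = 56

56


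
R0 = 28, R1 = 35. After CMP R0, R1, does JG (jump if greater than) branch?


Trace:
  R0 = 28, R1 = 35
  CMP R0, R1  → compares 28 vs 35
  JG checks: is 28 greater than 35?
  28 < 35, so condition is false
Branch taken: No

No


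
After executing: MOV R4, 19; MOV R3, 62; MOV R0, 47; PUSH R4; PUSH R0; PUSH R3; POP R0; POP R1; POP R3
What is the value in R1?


Stack trace (top is rightmost):
  MOV R4, 19  → R4 = 19
  MOV R3, 62  → R3 = 62
  MOV R0, 47  → R0 = 47
  PUSH R4  → stack: [19]
  PUSH R0  → stack: [19, 47]
  PUSH R3  → stack: [19, 47, 62]
  POP R0  → R0 = 62, stack: [19, 47]
  POP R1  → R1 = 47, stack: [19]
  POP R3  → R3 = 19, stack: []
Final: R1 = 47

47


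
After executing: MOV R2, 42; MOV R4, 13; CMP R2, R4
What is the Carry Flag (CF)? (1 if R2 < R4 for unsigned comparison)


Register state trace:
  MOV R2, 42  → R2 = 42
  MOV R4, 13  → R4 = 13
  CMP R2, R4  → unsigned 42 - 13: no borrow
  42 >= 13, so CF = 0
CF = 0

0


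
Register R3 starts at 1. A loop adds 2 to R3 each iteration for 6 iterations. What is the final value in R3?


Starting value: R3 = 1
  Iter 1: R3 = 1 + 2 = 3
  Iter 2: R3 = 3 + 2 = 5
  Iter 3: R3 = 5 + 2 = 7
  Iter 4: R3 = 7 + 2 = 9
  Iter 5: R3 = 9 + 2 = 11
  Iter 6: R3 = 11 + 2 = 13
Final: R3 = 13

13


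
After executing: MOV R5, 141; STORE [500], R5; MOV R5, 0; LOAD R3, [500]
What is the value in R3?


Register and memory trace:
  MOV R5, 141  → R5 = 141
  STORE [500], R5  → mem[500] = 141
  MOV R5, 0  → R5 = 0
  LOAD R3, [500]  → R3 = mem[500] = 141
Final: R3 = 141

141


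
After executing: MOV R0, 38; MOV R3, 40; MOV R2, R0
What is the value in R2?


Register state trace:
  MOV R0, 38  → R0 = 38
  MOV R3, 40  → R3 = 40
  MOV R2, R0  → R2 = 38
Final: R2 = 38

38


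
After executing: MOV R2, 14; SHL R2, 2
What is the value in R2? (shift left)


Register state trace:
  MOV R2, 14  → R2 = 14
  SHL R2, 2  → R2 = 14 << 2 = 14 * 2^2 = 56
Final: R2 = 56

56


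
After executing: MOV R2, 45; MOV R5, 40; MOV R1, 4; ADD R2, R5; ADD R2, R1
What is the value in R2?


Register state trace:
  MOV R2, 45  → R2 = 45
  MOV R5, 40  → R5 = 40
  MOV R1, 4  → R1 = 4
  ADD R2, R5  → R2 = 45 + 40 = 85
  ADD R2, R1  → R2 = 85 + 4 = 89
Final: R2 = 89

89


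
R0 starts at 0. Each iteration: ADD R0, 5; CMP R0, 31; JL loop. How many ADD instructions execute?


Loop trace (R0 starts at 0, target 31, step 5):
  ADD #1: R0 = 0 + 5 = 5  → 5 < 31, loop
  ADD #2: R0 = 5 + 5 = 10  → 10 < 31, loop
  ADD #3: R0 = 10 + 5 = 15  → 15 < 31, loop
  ADD #4: R0 = 15 + 5 = 20  → 20 < 31, loop
  ADD #5: R0 = 20 + 5 = 25  → 25 < 31, loop
  ADD #6: R0 = 25 + 5 = 30  → 30 < 31, loop
  ADD #7: R0 = 30 + 5 = 35  → 35 >= 31, exit
Total ADD instructions: 7

7


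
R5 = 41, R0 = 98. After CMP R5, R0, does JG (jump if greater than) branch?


Trace:
  R5 = 41, R0 = 98
  CMP R5, R0  → compares 41 vs 98
  JG checks: is 41 greater than 98?
  41 < 98, so condition is false
Branch taken: No

No


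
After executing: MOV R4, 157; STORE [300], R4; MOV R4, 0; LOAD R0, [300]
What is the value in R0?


Register and memory trace:
  MOV R4, 157  → R4 = 157
  STORE [300], R4  → mem[300] = 157
  MOV R4, 0  → R4 = 0
  LOAD R0, [300]  → R0 = mem[300] = 157
Final: R0 = 157

157


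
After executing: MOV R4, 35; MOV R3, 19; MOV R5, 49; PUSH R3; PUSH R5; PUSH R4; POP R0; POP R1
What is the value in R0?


Stack trace (top is rightmost):
  MOV R4, 35  → R4 = 35
  MOV R3, 19  → R3 = 19
  MOV R5, 49  → R5 = 49
  PUSH R3  → stack: [19]
  PUSH R5  → stack: [19, 49]
  PUSH R4  → stack: [19, 49, 35]
  POP R0  → R0 = 35, stack: [19, 49]
  POP R1  → R1 = 49, stack: [19]
Final: R0 = 35

35


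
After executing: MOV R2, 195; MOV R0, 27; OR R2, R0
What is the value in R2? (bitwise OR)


Register state trace:
  MOV R2, 195  → R2 = 195 (0b11000011)
  MOV R0, 27  → R0 = 27 (0b00011011)
  OR R2, R0   → R2 = 195 OR 27 = 219 (0b11011011)
Final: R2 = 219

219


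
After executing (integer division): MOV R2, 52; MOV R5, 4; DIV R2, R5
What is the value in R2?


Register state trace:
  MOV R2, 52  → R2 = 52
  MOV R5, 4  → R5 = 4
  DIV R2, R5  → R2 = 52 // 4 = 13
Final: R2 = 13

13


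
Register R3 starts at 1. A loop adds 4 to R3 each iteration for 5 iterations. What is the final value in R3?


Starting value: R3 = 1
  Iter 1: R3 = 1 + 4 = 5
  Iter 2: R3 = 5 + 4 = 9
  Iter 3: R3 = 9 + 4 = 13
  Iter 4: R3 = 13 + 4 = 17
  Iter 5: R3 = 17 + 4 = 21
Final: R3 = 21

21


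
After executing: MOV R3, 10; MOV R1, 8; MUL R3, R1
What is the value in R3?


Register state trace:
  MOV R3, 10  → R3 = 10
  MOV R1, 8  → R1 = 8
  MUL R3, R1  → R3 = 10 * 8 = 80
Final: R3 = 80

80


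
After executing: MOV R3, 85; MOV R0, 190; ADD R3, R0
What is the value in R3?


Register state trace:
  MOV R3, 85  → R3 = 85
  MOV R0, 190  → R0 = 190
  ADD R3, R0  → R3 = 85 + 190 = 275
Final: R3 = 275

275


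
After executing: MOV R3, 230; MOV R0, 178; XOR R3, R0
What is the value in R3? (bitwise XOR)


Register state trace:
  MOV R3, 230  → R3 = 230 (0b11100110)
  MOV R0, 178  → R0 = 178 (0b10110010)
  XOR R3, R0  → R3 = 230 XOR 178 = 84 (0b01010100)
Final: R3 = 84

84


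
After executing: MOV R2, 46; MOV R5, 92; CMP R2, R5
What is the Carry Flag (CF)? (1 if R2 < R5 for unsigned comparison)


Register state trace:
  MOV R2, 46  → R2 = 46
  MOV R5, 92  → R5 = 92
  CMP R2, R5  → unsigned 46 - 92: borrow occurs
  46 < 92, so CF = 1
CF = 1

1


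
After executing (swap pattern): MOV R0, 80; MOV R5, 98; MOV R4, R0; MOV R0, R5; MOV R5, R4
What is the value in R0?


Register state trace (swap pattern):
  MOV R0, 80  → R0 = 80
  MOV R5, 98  → R5 = 98
  MOV R4, R0  → R4 = 80  (save R0)
  MOV R0, R5  → R0 = 98  (R0 gets R5's value)
  MOV R5, R4  → R5 = 80  (R5 gets saved value)
Final: R0 = 98

98


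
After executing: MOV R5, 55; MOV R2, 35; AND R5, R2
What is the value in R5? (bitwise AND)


Register state trace:
  MOV R5, 55  → R5 = 55 (0b00110111)
  MOV R2, 35  → R2 = 35 (0b00100011)
  AND R5, R2  → R5 = 55 AND 35 = 35 (0b00100011)
Final: R5 = 35

35


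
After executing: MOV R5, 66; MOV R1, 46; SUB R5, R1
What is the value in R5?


Register state trace:
  MOV R5, 66  → R5 = 66
  MOV R1, 46  → R1 = 46
  SUB R5, R1  → R5 = 66 - 46 = 20
Final: R5 = 20

20


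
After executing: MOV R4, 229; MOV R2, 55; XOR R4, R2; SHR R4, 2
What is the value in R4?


Register state trace:
  MOV R4, 229  → R4 = 229 (0b11100101)
  MOV R2, 55  → R2 = 55 (0b00110111)
  XOR R4, R2  → R4 = 229 XOR 55 = 210 (0b11010010)
  SHR R4, 2  → R4 = 210 >> 2 = 52
Final: R4 = 52

52


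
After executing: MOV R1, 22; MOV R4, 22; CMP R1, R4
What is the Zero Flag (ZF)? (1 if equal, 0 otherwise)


Register state trace:
  MOV R1, 22  → R1 = 22
  MOV R4, 22  → R4 = 22
  CMP R1, R4  → computes 22 - 22 = 0
  Result is zero, so values are equal
ZF = 1

1


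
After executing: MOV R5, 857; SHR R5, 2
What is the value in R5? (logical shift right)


Register state trace:
  MOV R5, 857  → R5 = 857
  SHR R5, 2  → R5 = 857 >> 2 = 857 // 2^2 = 214
Final: R5 = 214

214


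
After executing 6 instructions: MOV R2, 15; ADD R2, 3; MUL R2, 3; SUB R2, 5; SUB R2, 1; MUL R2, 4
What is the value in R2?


Register state trace:
  MOV R2, 15  → R2 = 15
  ADD R2, 3  → R2 = 15 + 3 = 18
  MUL R2, 3  → R2 = 18 * 3 = 54
  SUB R2, 5  → R2 = 54 - 5 = 49
  SUB R2, 1  → R2 = 49 - 1 = 48
  MUL R2, 4  → R2 = 48 * 4 = 192
Final: R2 = 192

192


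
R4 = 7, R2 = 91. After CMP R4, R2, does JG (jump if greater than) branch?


Trace:
  R4 = 7, R2 = 91
  CMP R4, R2  → compares 7 vs 91
  JG checks: is 7 greater than 91?
  7 < 91, so condition is false
Branch taken: No

No


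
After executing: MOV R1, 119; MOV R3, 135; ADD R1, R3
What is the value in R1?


Register state trace:
  MOV R1, 119  → R1 = 119
  MOV R3, 135  → R3 = 135
  ADD R1, R3  → R1 = 119 + 135 = 254
Final: R1 = 254

254


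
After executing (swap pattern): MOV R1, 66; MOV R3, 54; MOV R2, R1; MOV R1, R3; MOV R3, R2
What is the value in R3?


Register state trace (swap pattern):
  MOV R1, 66  → R1 = 66
  MOV R3, 54  → R3 = 54
  MOV R2, R1  → R2 = 66  (save R1)
  MOV R1, R3  → R1 = 54  (R1 gets R3's value)
  MOV R3, R2  → R3 = 66  (R3 gets saved value)
Final: R3 = 66

66


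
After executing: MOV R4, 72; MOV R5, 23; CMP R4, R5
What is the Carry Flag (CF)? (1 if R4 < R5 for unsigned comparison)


Register state trace:
  MOV R4, 72  → R4 = 72
  MOV R5, 23  → R5 = 23
  CMP R4, R5  → unsigned 72 - 23: no borrow
  72 >= 23, so CF = 0
CF = 0

0


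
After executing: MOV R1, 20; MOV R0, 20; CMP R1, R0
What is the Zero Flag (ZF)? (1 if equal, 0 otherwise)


Register state trace:
  MOV R1, 20  → R1 = 20
  MOV R0, 20  → R0 = 20
  CMP R1, R0  → computes 20 - 20 = 0
  Result is zero, so values are equal
ZF = 1

1


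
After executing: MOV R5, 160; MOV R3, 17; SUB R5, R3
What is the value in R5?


Register state trace:
  MOV R5, 160  → R5 = 160
  MOV R3, 17  → R3 = 17
  SUB R5, R3  → R5 = 160 - 17 = 143
Final: R5 = 143

143


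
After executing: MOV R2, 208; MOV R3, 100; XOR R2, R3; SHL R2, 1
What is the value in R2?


Register state trace:
  MOV R2, 208  → R2 = 208 (0b11010000)
  MOV R3, 100  → R3 = 100 (0b01100100)
  XOR R2, R3  → R2 = 208 XOR 100 = 180 (0b10110100)
  SHL R2, 1  → R2 = 180 << 1 = 360
Final: R2 = 360

360


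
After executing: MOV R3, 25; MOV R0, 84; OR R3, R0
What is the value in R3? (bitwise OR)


Register state trace:
  MOV R3, 25  → R3 = 25 (0b00011001)
  MOV R0, 84  → R0 = 84 (0b01010100)
  OR R3, R0   → R3 = 25 OR 84 = 93 (0b01011101)
Final: R3 = 93

93


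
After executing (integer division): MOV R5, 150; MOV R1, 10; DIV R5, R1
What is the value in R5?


Register state trace:
  MOV R5, 150  → R5 = 150
  MOV R1, 10  → R1 = 10
  DIV R5, R1  → R5 = 150 // 10 = 15
Final: R5 = 15

15


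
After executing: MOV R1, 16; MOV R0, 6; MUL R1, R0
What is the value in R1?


Register state trace:
  MOV R1, 16  → R1 = 16
  MOV R0, 6  → R0 = 6
  MUL R1, R0  → R1 = 16 * 6 = 96
Final: R1 = 96

96


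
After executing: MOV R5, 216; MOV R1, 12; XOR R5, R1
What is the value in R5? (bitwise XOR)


Register state trace:
  MOV R5, 216  → R5 = 216 (0b11011000)
  MOV R1, 12  → R1 = 12 (0b00001100)
  XOR R5, R1  → R5 = 216 XOR 12 = 212 (0b11010100)
Final: R5 = 212

212


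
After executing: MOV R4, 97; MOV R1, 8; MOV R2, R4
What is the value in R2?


Register state trace:
  MOV R4, 97  → R4 = 97
  MOV R1, 8  → R1 = 8
  MOV R2, R4  → R2 = 97
Final: R2 = 97

97


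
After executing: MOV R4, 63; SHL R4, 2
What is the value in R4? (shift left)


Register state trace:
  MOV R4, 63  → R4 = 63
  SHL R4, 2  → R4 = 63 << 2 = 63 * 2^2 = 252
Final: R4 = 252

252


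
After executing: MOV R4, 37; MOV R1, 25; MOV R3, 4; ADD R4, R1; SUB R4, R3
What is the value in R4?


Register state trace:
  MOV R4, 37  → R4 = 37
  MOV R1, 25  → R1 = 25
  MOV R3, 4  → R3 = 4
  ADD R4, R1  → R4 = 37 + 25 = 62
  SUB R4, R3  → R4 = 62 - 4 = 58
Final: R4 = 58

58


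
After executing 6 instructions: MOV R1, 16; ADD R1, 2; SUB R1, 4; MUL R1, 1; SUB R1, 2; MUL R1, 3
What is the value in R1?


Register state trace:
  MOV R1, 16  → R1 = 16
  ADD R1, 2  → R1 = 16 + 2 = 18
  SUB R1, 4  → R1 = 18 - 4 = 14
  MUL R1, 1  → R1 = 14 * 1 = 14
  SUB R1, 2  → R1 = 14 - 2 = 12
  MUL R1, 3  → R1 = 12 * 3 = 36
Final: R1 = 36

36


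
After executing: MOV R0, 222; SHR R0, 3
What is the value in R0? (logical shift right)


Register state trace:
  MOV R0, 222  → R0 = 222
  SHR R0, 3  → R0 = 222 >> 3 = 222 // 2^3 = 27
Final: R0 = 27

27


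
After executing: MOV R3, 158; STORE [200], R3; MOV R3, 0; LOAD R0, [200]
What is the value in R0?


Register and memory trace:
  MOV R3, 158  → R3 = 158
  STORE [200], R3  → mem[200] = 158
  MOV R3, 0  → R3 = 0
  LOAD R0, [200]  → R0 = mem[200] = 158
Final: R0 = 158

158


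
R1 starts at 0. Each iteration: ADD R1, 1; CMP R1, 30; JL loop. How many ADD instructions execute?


Loop trace (R1 starts at 0, target 30, step 1):
  ADD #1: R1 = 0 + 1 = 1  → 1 < 30, loop
  ADD #2: R1 = 1 + 1 = 2  → 2 < 30, loop
  ADD #3: R1 = 2 + 1 = 3  → 3 < 30, loop
  ADD #4: R1 = 3 + 1 = 4  → 4 < 30, loop
  ADD #5: R1 = 4 + 1 = 5  → 5 < 30, loop
  ADD #6: R1 = 5 + 1 = 6  → 6 < 30, loop
  ADD #7: R1 = 6 + 1 = 7  → 7 < 30, loop
  ADD #8: R1 = 7 + 1 = 8  → 8 < 30, loop
  ADD #9: R1 = 8 + 1 = 9  → 9 < 30, loop
  ADD #10: R1 = 9 + 1 = 10  → 10 < 30, loop
  ADD #11: R1 = 10 + 1 = 11  → 11 < 30, loop
  ADD #12: R1 = 11 + 1 = 12  → 12 < 30, loop
  ADD #13: R1 = 12 + 1 = 13  → 13 < 30, loop
  ADD #14: R1 = 13 + 1 = 14  → 14 < 30, loop
  ADD #15: R1 = 14 + 1 = 15  → 15 < 30, loop
  ADD #16: R1 = 15 + 1 = 16  → 16 < 30, loop
  ADD #17: R1 = 16 + 1 = 17  → 17 < 30, loop
  ADD #18: R1 = 17 + 1 = 18  → 18 < 30, loop
  ADD #19: R1 = 18 + 1 = 19  → 19 < 30, loop
  ADD #20: R1 = 19 + 1 = 20  → 20 < 30, loop
  ADD #21: R1 = 20 + 1 = 21  → 21 < 30, loop
  ADD #22: R1 = 21 + 1 = 22  → 22 < 30, loop
  ADD #23: R1 = 22 + 1 = 23  → 23 < 30, loop
  ADD #24: R1 = 23 + 1 = 24  → 24 < 30, loop
  ADD #25: R1 = 24 + 1 = 25  → 25 < 30, loop
  ADD #26: R1 = 25 + 1 = 26  → 26 < 30, loop
  ADD #27: R1 = 26 + 1 = 27  → 27 < 30, loop
  ADD #28: R1 = 27 + 1 = 28  → 28 < 30, loop
  ADD #29: R1 = 28 + 1 = 29  → 29 < 30, loop
  ADD #30: R1 = 29 + 1 = 30  → 30 >= 30, exit
Total ADD instructions: 30

30


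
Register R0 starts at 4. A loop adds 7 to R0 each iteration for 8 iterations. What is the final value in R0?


Starting value: R0 = 4
  Iter 1: R0 = 4 + 7 = 11
  Iter 2: R0 = 11 + 7 = 18
  Iter 3: R0 = 18 + 7 = 25
  Iter 4: R0 = 25 + 7 = 32
  Iter 5: R0 = 32 + 7 = 39
  Iter 6: R0 = 39 + 7 = 46
  Iter 7: R0 = 46 + 7 = 53
  Iter 8: R0 = 53 + 7 = 60
Final: R0 = 60

60


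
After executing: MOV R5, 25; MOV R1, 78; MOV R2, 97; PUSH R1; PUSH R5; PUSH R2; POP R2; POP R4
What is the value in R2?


Stack trace (top is rightmost):
  MOV R5, 25  → R5 = 25
  MOV R1, 78  → R1 = 78
  MOV R2, 97  → R2 = 97
  PUSH R1  → stack: [78]
  PUSH R5  → stack: [78, 25]
  PUSH R2  → stack: [78, 25, 97]
  POP R2  → R2 = 97, stack: [78, 25]
  POP R4  → R4 = 25, stack: [78]
Final: R2 = 97

97


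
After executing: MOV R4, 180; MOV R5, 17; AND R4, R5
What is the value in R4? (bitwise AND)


Register state trace:
  MOV R4, 180  → R4 = 180 (0b10110100)
  MOV R5, 17  → R5 = 17 (0b00010001)
  AND R4, R5  → R4 = 180 AND 17 = 16 (0b00010000)
Final: R4 = 16

16


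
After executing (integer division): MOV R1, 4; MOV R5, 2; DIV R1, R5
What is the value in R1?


Register state trace:
  MOV R1, 4  → R1 = 4
  MOV R5, 2  → R5 = 2
  DIV R1, R5  → R1 = 4 // 2 = 2
Final: R1 = 2

2


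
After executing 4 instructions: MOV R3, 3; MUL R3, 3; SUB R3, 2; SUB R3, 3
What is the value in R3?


Register state trace:
  MOV R3, 3  → R3 = 3
  MUL R3, 3  → R3 = 3 * 3 = 9
  SUB R3, 2  → R3 = 9 - 2 = 7
  SUB R3, 3  → R3 = 7 - 3 = 4
Final: R3 = 4

4


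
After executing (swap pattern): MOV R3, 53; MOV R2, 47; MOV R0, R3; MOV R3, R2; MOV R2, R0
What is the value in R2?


Register state trace (swap pattern):
  MOV R3, 53  → R3 = 53
  MOV R2, 47  → R2 = 47
  MOV R0, R3  → R0 = 53  (save R3)
  MOV R3, R2  → R3 = 47  (R3 gets R2's value)
  MOV R2, R0  → R2 = 53  (R2 gets saved value)
Final: R2 = 53

53


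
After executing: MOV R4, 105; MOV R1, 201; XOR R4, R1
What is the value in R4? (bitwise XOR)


Register state trace:
  MOV R4, 105  → R4 = 105 (0b01101001)
  MOV R1, 201  → R1 = 201 (0b11001001)
  XOR R4, R1  → R4 = 105 XOR 201 = 160 (0b10100000)
Final: R4 = 160

160


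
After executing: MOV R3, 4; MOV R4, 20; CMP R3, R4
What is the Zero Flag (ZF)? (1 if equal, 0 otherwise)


Register state trace:
  MOV R3, 4  → R3 = 4
  MOV R4, 20  → R4 = 20
  CMP R3, R4  → computes 4 - 20 = -16
  Result is nonzero, so values are not equal
ZF = 0

0


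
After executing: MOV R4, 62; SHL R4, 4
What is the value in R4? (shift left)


Register state trace:
  MOV R4, 62  → R4 = 62
  SHL R4, 4  → R4 = 62 << 4 = 62 * 2^4 = 992
Final: R4 = 992

992


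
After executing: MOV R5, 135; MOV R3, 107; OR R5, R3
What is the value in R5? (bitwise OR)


Register state trace:
  MOV R5, 135  → R5 = 135 (0b10000111)
  MOV R3, 107  → R3 = 107 (0b01101011)
  OR R5, R3   → R5 = 135 OR 107 = 239 (0b11101111)
Final: R5 = 239

239


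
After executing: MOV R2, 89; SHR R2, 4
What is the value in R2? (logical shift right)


Register state trace:
  MOV R2, 89  → R2 = 89
  SHR R2, 4  → R2 = 89 >> 4 = 89 // 2^4 = 5
Final: R2 = 5

5


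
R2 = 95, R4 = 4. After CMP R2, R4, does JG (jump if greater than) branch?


Trace:
  R2 = 95, R4 = 4
  CMP R2, R4  → compares 95 vs 4
  JG checks: is 95 greater than 4?
  95 > 4, so condition is true
Branch taken: Yes

Yes


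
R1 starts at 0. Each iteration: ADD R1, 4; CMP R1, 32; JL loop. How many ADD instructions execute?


Loop trace (R1 starts at 0, target 32, step 4):
  ADD #1: R1 = 0 + 4 = 4  → 4 < 32, loop
  ADD #2: R1 = 4 + 4 = 8  → 8 < 32, loop
  ADD #3: R1 = 8 + 4 = 12  → 12 < 32, loop
  ADD #4: R1 = 12 + 4 = 16  → 16 < 32, loop
  ADD #5: R1 = 16 + 4 = 20  → 20 < 32, loop
  ADD #6: R1 = 20 + 4 = 24  → 24 < 32, loop
  ADD #7: R1 = 24 + 4 = 28  → 28 < 32, loop
  ADD #8: R1 = 28 + 4 = 32  → 32 >= 32, exit
Total ADD instructions: 8

8
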